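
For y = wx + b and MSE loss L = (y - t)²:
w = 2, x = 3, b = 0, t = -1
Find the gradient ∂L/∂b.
∂L/∂b = 14

y = wx + b = (2)(3) + 0 = 6
∂L/∂y = 2(y - t) = 2(6 - -1) = 14
∂y/∂b = 1
∂L/∂b = ∂L/∂y · ∂y/∂b = 14 × 1 = 14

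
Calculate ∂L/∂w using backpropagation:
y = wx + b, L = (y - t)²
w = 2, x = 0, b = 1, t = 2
∂L/∂w = 0

y = wx + b = (2)(0) + 1 = 1
∂L/∂y = 2(y - t) = 2(1 - 2) = -2
∂y/∂w = x = 0
∂L/∂w = ∂L/∂y · ∂y/∂w = -2 × 0 = 0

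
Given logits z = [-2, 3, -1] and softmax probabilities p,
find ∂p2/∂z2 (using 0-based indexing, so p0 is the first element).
∂p2/∂z2 = 0.01755

p = softmax(z) = [0.006573, 0.9756, 0.01787]
p2 = 0.01787

∂p2/∂z2 = p2(1 - p2) = 0.01787 × (1 - 0.01787) = 0.01755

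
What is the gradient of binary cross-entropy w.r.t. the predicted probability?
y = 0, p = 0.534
∂L/∂p = 2.146

∂L/∂p = -y/p + (1-y)/(1-p) = 0 + 1/0.466 = 2.146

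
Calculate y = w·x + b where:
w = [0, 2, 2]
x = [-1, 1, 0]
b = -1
y = 1

y = (0)(-1) + (2)(1) + (2)(0) + -1 = 1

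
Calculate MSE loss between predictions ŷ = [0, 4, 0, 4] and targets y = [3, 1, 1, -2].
MSE = 13.75

MSE = (1/4)((0-3)² + (4-1)² + (0-1)² + (4--2)²) = (1/4)(9 + 9 + 1 + 36) = 13.75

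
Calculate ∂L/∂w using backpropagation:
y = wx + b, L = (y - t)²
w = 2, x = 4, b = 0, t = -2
∂L/∂w = 80

y = wx + b = (2)(4) + 0 = 8
∂L/∂y = 2(y - t) = 2(8 - -2) = 20
∂y/∂w = x = 4
∂L/∂w = ∂L/∂y · ∂y/∂w = 20 × 4 = 80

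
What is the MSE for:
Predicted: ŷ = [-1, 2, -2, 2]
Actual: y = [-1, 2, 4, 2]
MSE = 9

MSE = (1/4)((-1--1)² + (2-2)² + (-2-4)² + (2-2)²) = (1/4)(0 + 0 + 36 + 0) = 9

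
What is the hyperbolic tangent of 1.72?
0.9379

tanh(1.72) = (e^(1.72) - e^(-1.72))/(e^(1.72) + e^(-1.72)) = 0.9379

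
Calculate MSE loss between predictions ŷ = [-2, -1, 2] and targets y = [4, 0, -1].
MSE = 15.33

MSE = (1/3)((-2-4)² + (-1-0)² + (2--1)²) = (1/3)(36 + 1 + 9) = 15.33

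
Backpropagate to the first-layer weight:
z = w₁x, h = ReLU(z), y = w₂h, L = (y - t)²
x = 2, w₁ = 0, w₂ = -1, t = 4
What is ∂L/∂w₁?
∂L/∂w₁ = 0

Forward pass:
z = w₁x = 0×2 = 0
h = ReLU(0) = 0
y = w₂h = -1×0 = 0

Backward pass:
∂L/∂y = 2(y - t) = 2(0 - 4) = -8
∂y/∂h = w₂ = -1
∂h/∂z = 0 (ReLU derivative)
∂z/∂w₁ = x = 2

∂L/∂w₁ = -8 × -1 × 0 × 2 = 0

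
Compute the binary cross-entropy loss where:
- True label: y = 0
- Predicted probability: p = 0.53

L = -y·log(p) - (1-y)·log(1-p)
L = 0.755

L = -0·log(0.53) - 1·log(0.47) = -log(0.47) = 0.755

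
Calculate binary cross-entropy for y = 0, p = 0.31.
L = 0.3711

L = -0·log(0.31) - 1·log(0.69) = -log(0.69) = 0.3711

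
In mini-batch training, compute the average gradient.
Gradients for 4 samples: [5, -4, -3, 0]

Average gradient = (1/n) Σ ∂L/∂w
Average gradient = -0.5

Average = (1/4)(5 + -4 + -3 + 0) = -2/4 = -0.5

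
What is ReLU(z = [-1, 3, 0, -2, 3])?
h = [0, 3, 0, 0, 3]

ReLU applied element-wise: max(0,-1)=0, max(0,3)=3, max(0,0)=0, max(0,-2)=0, max(0,3)=3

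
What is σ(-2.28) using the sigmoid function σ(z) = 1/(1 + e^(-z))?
0.09279

sigmoid(-2.28) = 1/(1 + e^(2.28)) = 1/(1 + 9.777) = 0.09279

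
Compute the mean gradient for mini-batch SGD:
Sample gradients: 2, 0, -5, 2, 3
Average gradient = 0.4

Average = (1/5)(2 + 0 + -5 + 2 + 3) = 2/5 = 0.4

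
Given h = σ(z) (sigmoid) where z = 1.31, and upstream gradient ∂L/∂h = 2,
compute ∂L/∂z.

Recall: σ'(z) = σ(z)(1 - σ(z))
∂L/∂z = 0.3347

σ(1.31) = 0.7875
σ'(1.31) = σ(1.31)(1 - σ(1.31)) = 0.7875 × 0.2125 = 0.1673
∂L/∂z = ∂L/∂h · σ'(z) = 2 × 0.1673 = 0.3347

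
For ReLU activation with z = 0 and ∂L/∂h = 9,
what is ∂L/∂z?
∂L/∂z = 0

h = ReLU(0) = 0
At z = 0: ∂h/∂z = 0 (by convention)
∂L/∂z = ∂L/∂h · ∂h/∂z = 9 × 0 = 0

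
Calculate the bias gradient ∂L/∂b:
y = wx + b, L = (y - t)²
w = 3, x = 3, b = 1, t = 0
∂L/∂b = 20

y = wx + b = (3)(3) + 1 = 10
∂L/∂y = 2(y - t) = 2(10 - 0) = 20
∂y/∂b = 1
∂L/∂b = ∂L/∂y · ∂y/∂b = 20 × 1 = 20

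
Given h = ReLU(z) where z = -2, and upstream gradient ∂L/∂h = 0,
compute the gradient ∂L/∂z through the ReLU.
∂L/∂z = 0

h = ReLU(-2) = 0
Since z < 0: ∂h/∂z = 0
∂L/∂z = ∂L/∂h · ∂h/∂z = 0 × 0 = 0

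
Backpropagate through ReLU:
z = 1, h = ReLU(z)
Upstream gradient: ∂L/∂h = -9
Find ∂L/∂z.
∂L/∂z = -9

h = ReLU(1) = 1
Since z > 0: ∂h/∂z = 1
∂L/∂z = ∂L/∂h · ∂h/∂z = -9 × 1 = -9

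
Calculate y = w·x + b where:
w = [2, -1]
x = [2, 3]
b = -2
y = -1

y = (2)(2) + (-1)(3) + -2 = -1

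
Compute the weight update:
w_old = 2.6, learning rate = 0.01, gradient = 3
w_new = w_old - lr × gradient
w_new = 2.57

w_new = w - η·∂L/∂w = 2.6 - 0.01×(3) = 2.6 - (0.03) = 2.57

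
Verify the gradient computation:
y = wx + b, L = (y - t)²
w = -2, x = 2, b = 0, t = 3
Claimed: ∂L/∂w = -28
Correct

y = (-2)(2) + 0 = -4
∂L/∂y = 2(y - t) = 2(-4 - 3) = -14
∂y/∂w = x = 2
∂L/∂w = -14 × 2 = -28

Claimed value: -28
Correct: The correct gradient is -28.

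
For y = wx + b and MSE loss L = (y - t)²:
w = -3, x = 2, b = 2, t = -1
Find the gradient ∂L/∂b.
∂L/∂b = -6

y = wx + b = (-3)(2) + 2 = -4
∂L/∂y = 2(y - t) = 2(-4 - -1) = -6
∂y/∂b = 1
∂L/∂b = ∂L/∂y · ∂y/∂b = -6 × 1 = -6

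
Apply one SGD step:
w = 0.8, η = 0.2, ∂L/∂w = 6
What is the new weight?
w_new = -0.4

w_new = w - η·∂L/∂w = 0.8 - 0.2×(6) = 0.8 - (1.2) = -0.4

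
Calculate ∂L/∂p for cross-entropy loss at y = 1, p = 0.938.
∂L/∂p = -1.066

∂L/∂p = -y/p + (1-y)/(1-p) = -1/0.938 + 0 = -1.066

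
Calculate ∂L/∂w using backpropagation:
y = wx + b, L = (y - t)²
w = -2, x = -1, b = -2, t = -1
∂L/∂w = -2

y = wx + b = (-2)(-1) + -2 = 0
∂L/∂y = 2(y - t) = 2(0 - -1) = 2
∂y/∂w = x = -1
∂L/∂w = ∂L/∂y · ∂y/∂w = 2 × -1 = -2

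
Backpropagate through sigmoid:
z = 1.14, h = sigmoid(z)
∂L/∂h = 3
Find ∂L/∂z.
∂L/∂z = 0.5508

σ(1.14) = 0.7577
σ'(1.14) = σ(1.14)(1 - σ(1.14)) = 0.7577 × 0.2423 = 0.1836
∂L/∂z = ∂L/∂h · σ'(z) = 3 × 0.1836 = 0.5508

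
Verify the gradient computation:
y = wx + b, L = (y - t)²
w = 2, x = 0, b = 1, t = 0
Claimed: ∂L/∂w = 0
Correct

y = (2)(0) + 1 = 1
∂L/∂y = 2(y - t) = 2(1 - 0) = 2
∂y/∂w = x = 0
∂L/∂w = 2 × 0 = 0

Claimed value: 0
Correct: The correct gradient is 0.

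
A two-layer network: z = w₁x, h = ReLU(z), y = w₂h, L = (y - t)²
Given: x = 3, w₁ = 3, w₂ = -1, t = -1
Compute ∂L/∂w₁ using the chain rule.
∂L/∂w₁ = 48

Forward pass:
z = w₁x = 3×3 = 9
h = ReLU(9) = 9
y = w₂h = -1×9 = -9

Backward pass:
∂L/∂y = 2(y - t) = 2(-9 - -1) = -16
∂y/∂h = w₂ = -1
∂h/∂z = 1 (ReLU derivative)
∂z/∂w₁ = x = 3

∂L/∂w₁ = -16 × -1 × 1 × 3 = 48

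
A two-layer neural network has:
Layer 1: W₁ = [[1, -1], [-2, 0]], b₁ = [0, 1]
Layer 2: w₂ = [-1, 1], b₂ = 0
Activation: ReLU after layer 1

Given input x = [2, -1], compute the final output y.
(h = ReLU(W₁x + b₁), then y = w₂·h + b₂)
y = -3

Layer 1 pre-activation: z₁ = [3, -3]
After ReLU: h = [3, 0]
Layer 2 output: y = -1×3 + 1×0 + 0 = -3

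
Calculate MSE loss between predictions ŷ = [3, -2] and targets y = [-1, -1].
MSE = 8.5

MSE = (1/2)((3--1)² + (-2--1)²) = (1/2)(16 + 1) = 8.5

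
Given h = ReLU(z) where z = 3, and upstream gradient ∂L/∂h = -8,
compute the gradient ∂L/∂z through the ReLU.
∂L/∂z = -8

h = ReLU(3) = 3
Since z > 0: ∂h/∂z = 1
∂L/∂z = ∂L/∂h · ∂h/∂z = -8 × 1 = -8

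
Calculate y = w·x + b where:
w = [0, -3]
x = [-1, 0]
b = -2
y = -2

y = (0)(-1) + (-3)(0) + -2 = -2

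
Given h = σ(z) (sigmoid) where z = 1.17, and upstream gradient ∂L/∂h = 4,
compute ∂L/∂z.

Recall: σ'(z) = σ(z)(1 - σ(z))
∂L/∂z = 0.723

σ(1.17) = 0.7631
σ'(1.17) = σ(1.17)(1 - σ(1.17)) = 0.7631 × 0.2369 = 0.1808
∂L/∂z = ∂L/∂h · σ'(z) = 4 × 0.1808 = 0.723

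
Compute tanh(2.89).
0.9938

tanh(2.89) = (e^(2.89) - e^(-2.89))/(e^(2.89) + e^(-2.89)) = 0.9938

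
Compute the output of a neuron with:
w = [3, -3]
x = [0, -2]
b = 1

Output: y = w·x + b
y = 7

y = (3)(0) + (-3)(-2) + 1 = 7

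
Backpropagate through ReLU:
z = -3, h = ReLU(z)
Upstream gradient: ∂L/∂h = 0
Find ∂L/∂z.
∂L/∂z = 0

h = ReLU(-3) = 0
Since z < 0: ∂h/∂z = 0
∂L/∂z = ∂L/∂h · ∂h/∂z = 0 × 0 = 0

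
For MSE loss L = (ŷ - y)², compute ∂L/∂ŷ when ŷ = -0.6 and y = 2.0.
∂L/∂ŷ = -5.2

∂L/∂ŷ = 2(ŷ - y) = 2(-0.6 - 2.0) = 2(-2.6) = -5.2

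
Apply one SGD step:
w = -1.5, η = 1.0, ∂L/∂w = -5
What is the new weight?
w_new = 3.5

w_new = w - η·∂L/∂w = -1.5 - 1.0×(-5) = -1.5 - (-5) = 3.5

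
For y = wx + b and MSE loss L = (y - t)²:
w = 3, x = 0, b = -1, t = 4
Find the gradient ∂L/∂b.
∂L/∂b = -10

y = wx + b = (3)(0) + -1 = -1
∂L/∂y = 2(y - t) = 2(-1 - 4) = -10
∂y/∂b = 1
∂L/∂b = ∂L/∂y · ∂y/∂b = -10 × 1 = -10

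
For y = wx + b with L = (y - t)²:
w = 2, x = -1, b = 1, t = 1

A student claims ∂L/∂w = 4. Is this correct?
Correct

y = (2)(-1) + 1 = -1
∂L/∂y = 2(y - t) = 2(-1 - 1) = -4
∂y/∂w = x = -1
∂L/∂w = -4 × -1 = 4

Claimed value: 4
Correct: The correct gradient is 4.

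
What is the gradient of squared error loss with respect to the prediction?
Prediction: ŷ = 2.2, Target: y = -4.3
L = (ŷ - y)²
∂L/∂ŷ = 13.0

∂L/∂ŷ = 2(ŷ - y) = 2(2.2 - -4.3) = 2(6.5) = 13.0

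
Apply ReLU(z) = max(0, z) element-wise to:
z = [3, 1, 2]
h = [3, 1, 2]

ReLU applied element-wise: max(0,3)=3, max(0,1)=1, max(0,2)=2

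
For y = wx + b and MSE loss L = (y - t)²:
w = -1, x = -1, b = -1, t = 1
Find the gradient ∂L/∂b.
∂L/∂b = -2

y = wx + b = (-1)(-1) + -1 = 0
∂L/∂y = 2(y - t) = 2(0 - 1) = -2
∂y/∂b = 1
∂L/∂b = ∂L/∂y · ∂y/∂b = -2 × 1 = -2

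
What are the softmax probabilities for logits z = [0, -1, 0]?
p = [0.4223, 0.1554, 0.4223]

exp(z) = [1, 0.3679, 1]
Sum = 2.368
p = [0.4223, 0.1554, 0.4223]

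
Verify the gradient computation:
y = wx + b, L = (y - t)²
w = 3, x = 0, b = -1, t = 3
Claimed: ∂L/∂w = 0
Correct

y = (3)(0) + -1 = -1
∂L/∂y = 2(y - t) = 2(-1 - 3) = -8
∂y/∂w = x = 0
∂L/∂w = -8 × 0 = 0

Claimed value: 0
Correct: The correct gradient is 0.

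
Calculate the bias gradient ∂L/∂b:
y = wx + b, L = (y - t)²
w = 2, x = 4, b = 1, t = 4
∂L/∂b = 10

y = wx + b = (2)(4) + 1 = 9
∂L/∂y = 2(y - t) = 2(9 - 4) = 10
∂y/∂b = 1
∂L/∂b = ∂L/∂y · ∂y/∂b = 10 × 1 = 10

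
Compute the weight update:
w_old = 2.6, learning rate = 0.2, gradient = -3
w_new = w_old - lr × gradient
w_new = 3.2

w_new = w - η·∂L/∂w = 2.6 - 0.2×(-3) = 2.6 - (-0.6) = 3.2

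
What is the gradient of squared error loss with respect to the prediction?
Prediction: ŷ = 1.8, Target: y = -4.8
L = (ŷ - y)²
∂L/∂ŷ = 13.2

∂L/∂ŷ = 2(ŷ - y) = 2(1.8 - -4.8) = 2(6.6) = 13.2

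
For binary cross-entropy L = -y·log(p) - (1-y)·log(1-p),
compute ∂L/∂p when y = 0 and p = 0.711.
∂L/∂p = 3.46

∂L/∂p = -y/p + (1-y)/(1-p) = 0 + 1/0.289 = 3.46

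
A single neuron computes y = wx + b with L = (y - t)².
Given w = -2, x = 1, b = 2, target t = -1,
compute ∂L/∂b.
∂L/∂b = 2

y = wx + b = (-2)(1) + 2 = 0
∂L/∂y = 2(y - t) = 2(0 - -1) = 2
∂y/∂b = 1
∂L/∂b = ∂L/∂y · ∂y/∂b = 2 × 1 = 2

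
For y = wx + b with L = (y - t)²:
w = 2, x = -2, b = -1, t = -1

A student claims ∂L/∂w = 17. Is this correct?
Incorrect

y = (2)(-2) + -1 = -5
∂L/∂y = 2(y - t) = 2(-5 - -1) = -8
∂y/∂w = x = -2
∂L/∂w = -8 × -2 = 16

Claimed value: 17
Incorrect: The correct gradient is 16.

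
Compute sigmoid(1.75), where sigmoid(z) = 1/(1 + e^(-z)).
0.852

sigmoid(1.75) = 1/(1 + e^(-1.75)) = 1/(1 + 0.1738) = 0.852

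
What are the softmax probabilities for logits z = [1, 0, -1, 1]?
p = [0.3995, 0.147, 0.0541, 0.3995]

exp(z) = [2.718, 1, 0.3679, 2.718]
Sum = 6.804
p = [0.3995, 0.147, 0.0541, 0.3995]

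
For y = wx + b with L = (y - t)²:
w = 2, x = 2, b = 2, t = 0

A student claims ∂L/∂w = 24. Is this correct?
Correct

y = (2)(2) + 2 = 6
∂L/∂y = 2(y - t) = 2(6 - 0) = 12
∂y/∂w = x = 2
∂L/∂w = 12 × 2 = 24

Claimed value: 24
Correct: The correct gradient is 24.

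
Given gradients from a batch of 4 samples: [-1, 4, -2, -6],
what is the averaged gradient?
Average gradient = -1.25

Average = (1/4)(-1 + 4 + -2 + -6) = -5/4 = -1.25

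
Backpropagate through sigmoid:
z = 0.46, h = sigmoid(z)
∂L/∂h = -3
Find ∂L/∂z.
∂L/∂z = -0.7117

σ(0.46) = 0.613
σ'(0.46) = σ(0.46)(1 - σ(0.46)) = 0.613 × 0.387 = 0.2372
∂L/∂z = ∂L/∂h · σ'(z) = -3 × 0.2372 = -0.7117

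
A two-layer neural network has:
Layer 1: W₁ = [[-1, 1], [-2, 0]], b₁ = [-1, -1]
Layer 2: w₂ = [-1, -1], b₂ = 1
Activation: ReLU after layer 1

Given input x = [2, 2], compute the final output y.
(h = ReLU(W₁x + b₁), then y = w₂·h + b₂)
y = 1

Layer 1 pre-activation: z₁ = [-1, -5]
After ReLU: h = [0, 0]
Layer 2 output: y = -1×0 + -1×0 + 1 = 1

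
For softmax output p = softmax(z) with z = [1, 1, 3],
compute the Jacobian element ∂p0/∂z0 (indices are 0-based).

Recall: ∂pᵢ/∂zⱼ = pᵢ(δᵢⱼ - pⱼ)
∂p0/∂z0 = 0.09516

p = softmax(z) = [0.1065, 0.1065, 0.787]
p0 = 0.1065

∂p0/∂z0 = p0(1 - p0) = 0.1065 × (1 - 0.1065) = 0.09516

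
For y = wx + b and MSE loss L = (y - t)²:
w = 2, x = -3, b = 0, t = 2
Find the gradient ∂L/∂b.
∂L/∂b = -16

y = wx + b = (2)(-3) + 0 = -6
∂L/∂y = 2(y - t) = 2(-6 - 2) = -16
∂y/∂b = 1
∂L/∂b = ∂L/∂y · ∂y/∂b = -16 × 1 = -16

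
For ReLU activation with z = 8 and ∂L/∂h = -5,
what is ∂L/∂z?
∂L/∂z = -5

h = ReLU(8) = 8
Since z > 0: ∂h/∂z = 1
∂L/∂z = ∂L/∂h · ∂h/∂z = -5 × 1 = -5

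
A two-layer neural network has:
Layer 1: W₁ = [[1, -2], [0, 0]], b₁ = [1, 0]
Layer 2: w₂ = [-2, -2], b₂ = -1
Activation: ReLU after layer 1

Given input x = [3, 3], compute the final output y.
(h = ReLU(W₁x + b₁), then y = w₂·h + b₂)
y = -1

Layer 1 pre-activation: z₁ = [-2, 0]
After ReLU: h = [0, 0]
Layer 2 output: y = -2×0 + -2×0 + -1 = -1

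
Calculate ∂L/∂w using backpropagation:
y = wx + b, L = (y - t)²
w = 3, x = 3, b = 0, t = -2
∂L/∂w = 66

y = wx + b = (3)(3) + 0 = 9
∂L/∂y = 2(y - t) = 2(9 - -2) = 22
∂y/∂w = x = 3
∂L/∂w = ∂L/∂y · ∂y/∂w = 22 × 3 = 66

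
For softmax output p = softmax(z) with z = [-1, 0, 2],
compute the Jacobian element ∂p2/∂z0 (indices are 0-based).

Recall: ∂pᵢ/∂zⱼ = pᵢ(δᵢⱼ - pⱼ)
∂p2/∂z0 = -0.03545

p = softmax(z) = [0.04201, 0.1142, 0.8438]
p2 = 0.8438, p0 = 0.04201

∂p2/∂z0 = -p2 × p0 = -0.8438 × 0.04201 = -0.03545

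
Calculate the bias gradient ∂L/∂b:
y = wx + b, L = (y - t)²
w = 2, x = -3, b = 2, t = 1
∂L/∂b = -10

y = wx + b = (2)(-3) + 2 = -4
∂L/∂y = 2(y - t) = 2(-4 - 1) = -10
∂y/∂b = 1
∂L/∂b = ∂L/∂y · ∂y/∂b = -10 × 1 = -10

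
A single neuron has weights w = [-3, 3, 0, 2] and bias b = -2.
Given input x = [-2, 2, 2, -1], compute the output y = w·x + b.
y = 8

y = (-3)(-2) + (3)(2) + (0)(2) + (2)(-1) + -2 = 8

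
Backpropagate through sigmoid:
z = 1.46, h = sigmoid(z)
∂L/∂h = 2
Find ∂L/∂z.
∂L/∂z = 0.3059

σ(1.46) = 0.8115
σ'(1.46) = σ(1.46)(1 - σ(1.46)) = 0.8115 × 0.1885 = 0.1529
∂L/∂z = ∂L/∂h · σ'(z) = 2 × 0.1529 = 0.3059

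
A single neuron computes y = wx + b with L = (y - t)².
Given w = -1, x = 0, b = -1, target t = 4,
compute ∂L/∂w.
∂L/∂w = 0

y = wx + b = (-1)(0) + -1 = -1
∂L/∂y = 2(y - t) = 2(-1 - 4) = -10
∂y/∂w = x = 0
∂L/∂w = ∂L/∂y · ∂y/∂w = -10 × 0 = 0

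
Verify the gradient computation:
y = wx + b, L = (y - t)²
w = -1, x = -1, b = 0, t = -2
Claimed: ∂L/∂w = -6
Correct

y = (-1)(-1) + 0 = 1
∂L/∂y = 2(y - t) = 2(1 - -2) = 6
∂y/∂w = x = -1
∂L/∂w = 6 × -1 = -6

Claimed value: -6
Correct: The correct gradient is -6.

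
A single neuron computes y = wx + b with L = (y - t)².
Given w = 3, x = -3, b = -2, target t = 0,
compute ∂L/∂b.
∂L/∂b = -22

y = wx + b = (3)(-3) + -2 = -11
∂L/∂y = 2(y - t) = 2(-11 - 0) = -22
∂y/∂b = 1
∂L/∂b = ∂L/∂y · ∂y/∂b = -22 × 1 = -22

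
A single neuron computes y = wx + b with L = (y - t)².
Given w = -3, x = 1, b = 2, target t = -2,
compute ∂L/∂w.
∂L/∂w = 2

y = wx + b = (-3)(1) + 2 = -1
∂L/∂y = 2(y - t) = 2(-1 - -2) = 2
∂y/∂w = x = 1
∂L/∂w = ∂L/∂y · ∂y/∂w = 2 × 1 = 2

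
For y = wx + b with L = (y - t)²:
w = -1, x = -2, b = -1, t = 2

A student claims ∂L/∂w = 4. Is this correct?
Correct

y = (-1)(-2) + -1 = 1
∂L/∂y = 2(y - t) = 2(1 - 2) = -2
∂y/∂w = x = -2
∂L/∂w = -2 × -2 = 4

Claimed value: 4
Correct: The correct gradient is 4.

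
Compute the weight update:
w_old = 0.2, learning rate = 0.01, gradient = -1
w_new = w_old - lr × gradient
w_new = 0.21

w_new = w - η·∂L/∂w = 0.2 - 0.01×(-1) = 0.2 - (-0.01) = 0.21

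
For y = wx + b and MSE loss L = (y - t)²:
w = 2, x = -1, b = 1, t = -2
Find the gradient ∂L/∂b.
∂L/∂b = 2

y = wx + b = (2)(-1) + 1 = -1
∂L/∂y = 2(y - t) = 2(-1 - -2) = 2
∂y/∂b = 1
∂L/∂b = ∂L/∂y · ∂y/∂b = 2 × 1 = 2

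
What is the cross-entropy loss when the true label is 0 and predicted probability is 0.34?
L = 0.4155

L = -0·log(0.34) - 1·log(0.66) = -log(0.66) = 0.4155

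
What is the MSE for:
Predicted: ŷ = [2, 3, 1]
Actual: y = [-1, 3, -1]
MSE = 4.333

MSE = (1/3)((2--1)² + (3-3)² + (1--1)²) = (1/3)(9 + 0 + 4) = 4.333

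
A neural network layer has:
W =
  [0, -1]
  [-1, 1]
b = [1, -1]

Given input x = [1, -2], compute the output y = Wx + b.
y = [3, -4]

Wx = [0×1 + -1×-2, -1×1 + 1×-2]
   = [2, -3]
y = Wx + b = [2 + 1, -3 + -1] = [3, -4]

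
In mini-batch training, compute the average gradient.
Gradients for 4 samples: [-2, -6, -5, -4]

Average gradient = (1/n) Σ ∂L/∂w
Average gradient = -4.25

Average = (1/4)(-2 + -6 + -5 + -4) = -17/4 = -4.25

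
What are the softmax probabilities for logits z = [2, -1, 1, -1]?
p = [0.6815, 0.0339, 0.2507, 0.0339]

exp(z) = [7.389, 0.3679, 2.718, 0.3679]
Sum = 10.84
p = [0.6815, 0.0339, 0.2507, 0.0339]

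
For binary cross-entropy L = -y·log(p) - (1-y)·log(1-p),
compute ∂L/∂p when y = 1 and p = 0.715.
∂L/∂p = -1.399

∂L/∂p = -y/p + (1-y)/(1-p) = -1/0.715 + 0 = -1.399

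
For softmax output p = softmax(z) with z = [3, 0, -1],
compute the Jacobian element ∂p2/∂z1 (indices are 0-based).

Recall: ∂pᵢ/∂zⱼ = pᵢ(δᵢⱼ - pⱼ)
∂p2/∂z1 = -0.0007993

p = softmax(z) = [0.9362, 0.04661, 0.01715]
p2 = 0.01715, p1 = 0.04661

∂p2/∂z1 = -p2 × p1 = -0.01715 × 0.04661 = -0.0007993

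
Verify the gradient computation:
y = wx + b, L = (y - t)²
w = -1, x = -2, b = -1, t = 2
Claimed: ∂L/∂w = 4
Correct

y = (-1)(-2) + -1 = 1
∂L/∂y = 2(y - t) = 2(1 - 2) = -2
∂y/∂w = x = -2
∂L/∂w = -2 × -2 = 4

Claimed value: 4
Correct: The correct gradient is 4.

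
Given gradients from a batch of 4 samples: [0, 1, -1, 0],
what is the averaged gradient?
Average gradient = 0

Average = (1/4)(0 + 1 + -1 + 0) = 0/4 = 0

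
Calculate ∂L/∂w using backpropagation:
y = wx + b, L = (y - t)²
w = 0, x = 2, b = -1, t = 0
∂L/∂w = -4

y = wx + b = (0)(2) + -1 = -1
∂L/∂y = 2(y - t) = 2(-1 - 0) = -2
∂y/∂w = x = 2
∂L/∂w = ∂L/∂y · ∂y/∂w = -2 × 2 = -4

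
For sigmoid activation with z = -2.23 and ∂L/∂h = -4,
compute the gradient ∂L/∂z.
∂L/∂z = -0.3506

σ(-2.23) = 0.09709
σ'(-2.23) = σ(-2.23)(1 - σ(-2.23)) = 0.09709 × 0.9029 = 0.08766
∂L/∂z = ∂L/∂h · σ'(z) = -4 × 0.08766 = -0.3506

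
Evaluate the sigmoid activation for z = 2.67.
0.9352

sigmoid(2.67) = 1/(1 + e^(-2.67)) = 1/(1 + 0.06925) = 0.9352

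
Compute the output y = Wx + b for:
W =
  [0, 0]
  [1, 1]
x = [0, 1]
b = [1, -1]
y = [1, 0]

Wx = [0×0 + 0×1, 1×0 + 1×1]
   = [0, 1]
y = Wx + b = [0 + 1, 1 + -1] = [1, 0]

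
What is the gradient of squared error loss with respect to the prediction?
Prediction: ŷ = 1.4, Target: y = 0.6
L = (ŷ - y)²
∂L/∂ŷ = 1.6

∂L/∂ŷ = 2(ŷ - y) = 2(1.4 - 0.6) = 2(0.8) = 1.6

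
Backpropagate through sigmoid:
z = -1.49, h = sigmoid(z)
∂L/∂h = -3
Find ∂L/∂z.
∂L/∂z = -0.4503

σ(-1.49) = 0.1839
σ'(-1.49) = σ(-1.49)(1 - σ(-1.49)) = 0.1839 × 0.8161 = 0.1501
∂L/∂z = ∂L/∂h · σ'(z) = -3 × 0.1501 = -0.4503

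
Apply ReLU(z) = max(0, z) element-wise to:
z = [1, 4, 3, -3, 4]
h = [1, 4, 3, 0, 4]

ReLU applied element-wise: max(0,1)=1, max(0,4)=4, max(0,3)=3, max(0,-3)=0, max(0,4)=4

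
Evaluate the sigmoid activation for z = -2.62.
0.06786

sigmoid(-2.62) = 1/(1 + e^(2.62)) = 1/(1 + 13.74) = 0.06786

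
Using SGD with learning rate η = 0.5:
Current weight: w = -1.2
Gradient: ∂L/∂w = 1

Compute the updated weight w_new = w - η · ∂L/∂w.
w_new = -1.7

w_new = w - η·∂L/∂w = -1.2 - 0.5×(1) = -1.2 - (0.5) = -1.7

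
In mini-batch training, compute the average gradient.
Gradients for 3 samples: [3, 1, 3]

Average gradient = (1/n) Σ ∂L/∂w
Average gradient = 2.333

Average = (1/3)(3 + 1 + 3) = 7/3 = 2.333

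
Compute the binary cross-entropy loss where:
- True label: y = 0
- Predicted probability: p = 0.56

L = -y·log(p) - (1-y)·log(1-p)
L = 0.821

L = -0·log(0.56) - 1·log(0.44) = -log(0.44) = 0.821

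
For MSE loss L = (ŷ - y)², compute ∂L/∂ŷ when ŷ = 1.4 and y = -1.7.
∂L/∂ŷ = 6.2

∂L/∂ŷ = 2(ŷ - y) = 2(1.4 - -1.7) = 2(3.1) = 6.2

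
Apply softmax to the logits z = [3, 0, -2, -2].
p = [0.9405, 0.0468, 0.0063, 0.0063]

exp(z) = [20.09, 1, 0.1353, 0.1353]
Sum = 21.36
p = [0.9405, 0.0468, 0.0063, 0.0063]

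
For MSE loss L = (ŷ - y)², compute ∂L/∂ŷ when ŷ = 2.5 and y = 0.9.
∂L/∂ŷ = 3.2

∂L/∂ŷ = 2(ŷ - y) = 2(2.5 - 0.9) = 2(1.6) = 3.2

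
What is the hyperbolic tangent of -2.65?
-0.9901

tanh(-2.65) = (e^(-2.65) - e^(2.65))/(e^(-2.65) + e^(2.65)) = -0.9901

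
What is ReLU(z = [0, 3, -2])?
h = [0, 3, 0]

ReLU applied element-wise: max(0,0)=0, max(0,3)=3, max(0,-2)=0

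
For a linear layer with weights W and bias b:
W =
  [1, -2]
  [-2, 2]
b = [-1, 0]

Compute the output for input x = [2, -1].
y = [3, -6]

Wx = [1×2 + -2×-1, -2×2 + 2×-1]
   = [4, -6]
y = Wx + b = [4 + -1, -6 + 0] = [3, -6]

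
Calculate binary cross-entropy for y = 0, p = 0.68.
L = 1.139

L = -0·log(0.68) - 1·log(0.32) = -log(0.32) = 1.139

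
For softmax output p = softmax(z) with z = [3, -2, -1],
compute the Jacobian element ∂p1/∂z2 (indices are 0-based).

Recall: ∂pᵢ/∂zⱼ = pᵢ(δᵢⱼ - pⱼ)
∂p1/∂z2 = -0.0001175

p = softmax(z) = [0.9756, 0.006573, 0.01787]
p1 = 0.006573, p2 = 0.01787

∂p1/∂z2 = -p1 × p2 = -0.006573 × 0.01787 = -0.0001175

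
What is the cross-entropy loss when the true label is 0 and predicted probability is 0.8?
L = 1.609

L = -0·log(0.8) - 1·log(0.2) = -log(0.2) = 1.609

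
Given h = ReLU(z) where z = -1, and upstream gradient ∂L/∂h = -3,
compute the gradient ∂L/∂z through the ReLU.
∂L/∂z = 0

h = ReLU(-1) = 0
Since z < 0: ∂h/∂z = 0
∂L/∂z = ∂L/∂h · ∂h/∂z = -3 × 0 = 0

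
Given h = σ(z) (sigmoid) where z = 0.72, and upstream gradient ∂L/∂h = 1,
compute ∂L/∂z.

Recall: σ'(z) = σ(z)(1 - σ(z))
∂L/∂z = 0.2202

σ(0.72) = 0.6726
σ'(0.72) = σ(0.72)(1 - σ(0.72)) = 0.6726 × 0.3274 = 0.2202
∂L/∂z = ∂L/∂h · σ'(z) = 1 × 0.2202 = 0.2202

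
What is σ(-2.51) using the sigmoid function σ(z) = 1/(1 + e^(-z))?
0.07516

sigmoid(-2.51) = 1/(1 + e^(2.51)) = 1/(1 + 12.3) = 0.07516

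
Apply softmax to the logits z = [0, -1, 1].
p = [0.2447, 0.09, 0.6652]

exp(z) = [1, 0.3679, 2.718]
Sum = 4.086
p = [0.2447, 0.09, 0.6652]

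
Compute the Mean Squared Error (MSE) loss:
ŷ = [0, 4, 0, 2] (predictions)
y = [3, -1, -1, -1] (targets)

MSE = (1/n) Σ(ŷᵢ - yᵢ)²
MSE = 11

MSE = (1/4)((0-3)² + (4--1)² + (0--1)² + (2--1)²) = (1/4)(9 + 25 + 1 + 9) = 11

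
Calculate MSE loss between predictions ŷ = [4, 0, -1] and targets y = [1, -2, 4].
MSE = 12.67

MSE = (1/3)((4-1)² + (0--2)² + (-1-4)²) = (1/3)(9 + 4 + 25) = 12.67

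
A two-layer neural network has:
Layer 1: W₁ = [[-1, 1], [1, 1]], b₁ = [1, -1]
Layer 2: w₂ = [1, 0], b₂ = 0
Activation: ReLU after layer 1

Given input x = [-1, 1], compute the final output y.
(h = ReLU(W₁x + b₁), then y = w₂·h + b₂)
y = 3

Layer 1 pre-activation: z₁ = [3, -1]
After ReLU: h = [3, 0]
Layer 2 output: y = 1×3 + 0×0 + 0 = 3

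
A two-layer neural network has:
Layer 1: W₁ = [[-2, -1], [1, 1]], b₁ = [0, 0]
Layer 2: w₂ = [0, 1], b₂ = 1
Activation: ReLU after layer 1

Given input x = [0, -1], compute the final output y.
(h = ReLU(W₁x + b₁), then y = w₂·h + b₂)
y = 1

Layer 1 pre-activation: z₁ = [1, -1]
After ReLU: h = [1, 0]
Layer 2 output: y = 0×1 + 1×0 + 1 = 1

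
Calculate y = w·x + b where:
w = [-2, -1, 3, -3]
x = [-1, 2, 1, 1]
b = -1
y = -1

y = (-2)(-1) + (-1)(2) + (3)(1) + (-3)(1) + -1 = -1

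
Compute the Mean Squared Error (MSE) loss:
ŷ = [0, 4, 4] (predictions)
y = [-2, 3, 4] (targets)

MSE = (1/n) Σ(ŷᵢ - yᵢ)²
MSE = 1.667

MSE = (1/3)((0--2)² + (4-3)² + (4-4)²) = (1/3)(4 + 1 + 0) = 1.667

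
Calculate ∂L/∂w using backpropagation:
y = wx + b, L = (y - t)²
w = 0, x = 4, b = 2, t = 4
∂L/∂w = -16

y = wx + b = (0)(4) + 2 = 2
∂L/∂y = 2(y - t) = 2(2 - 4) = -4
∂y/∂w = x = 4
∂L/∂w = ∂L/∂y · ∂y/∂w = -4 × 4 = -16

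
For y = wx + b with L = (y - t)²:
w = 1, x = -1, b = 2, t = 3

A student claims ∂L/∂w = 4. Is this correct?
Correct

y = (1)(-1) + 2 = 1
∂L/∂y = 2(y - t) = 2(1 - 3) = -4
∂y/∂w = x = -1
∂L/∂w = -4 × -1 = 4

Claimed value: 4
Correct: The correct gradient is 4.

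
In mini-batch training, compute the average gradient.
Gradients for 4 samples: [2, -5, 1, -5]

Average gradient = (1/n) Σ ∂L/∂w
Average gradient = -1.75

Average = (1/4)(2 + -5 + 1 + -5) = -7/4 = -1.75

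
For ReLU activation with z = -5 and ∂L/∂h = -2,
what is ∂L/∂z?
∂L/∂z = 0

h = ReLU(-5) = 0
Since z < 0: ∂h/∂z = 0
∂L/∂z = ∂L/∂h · ∂h/∂z = -2 × 0 = 0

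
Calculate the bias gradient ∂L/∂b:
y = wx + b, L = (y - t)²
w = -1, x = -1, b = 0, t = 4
∂L/∂b = -6

y = wx + b = (-1)(-1) + 0 = 1
∂L/∂y = 2(y - t) = 2(1 - 4) = -6
∂y/∂b = 1
∂L/∂b = ∂L/∂y · ∂y/∂b = -6 × 1 = -6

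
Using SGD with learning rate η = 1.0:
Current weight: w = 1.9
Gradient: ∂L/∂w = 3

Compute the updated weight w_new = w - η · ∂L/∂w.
w_new = -1.1

w_new = w - η·∂L/∂w = 1.9 - 1.0×(3) = 1.9 - (3) = -1.1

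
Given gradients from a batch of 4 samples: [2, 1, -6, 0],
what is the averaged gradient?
Average gradient = -0.75

Average = (1/4)(2 + 1 + -6 + 0) = -3/4 = -0.75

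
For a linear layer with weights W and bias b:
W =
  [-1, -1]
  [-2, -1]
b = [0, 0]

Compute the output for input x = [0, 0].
y = [0, 0]

Wx = [-1×0 + -1×0, -2×0 + -1×0]
   = [0, 0]
y = Wx + b = [0 + 0, 0 + 0] = [0, 0]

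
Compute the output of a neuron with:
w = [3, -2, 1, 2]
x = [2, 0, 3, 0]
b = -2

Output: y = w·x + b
y = 7

y = (3)(2) + (-2)(0) + (1)(3) + (2)(0) + -2 = 7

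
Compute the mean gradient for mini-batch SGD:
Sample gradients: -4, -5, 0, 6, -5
Average gradient = -1.6

Average = (1/5)(-4 + -5 + 0 + 6 + -5) = -8/5 = -1.6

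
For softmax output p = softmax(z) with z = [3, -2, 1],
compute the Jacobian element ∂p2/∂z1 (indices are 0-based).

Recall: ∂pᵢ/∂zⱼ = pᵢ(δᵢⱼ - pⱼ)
∂p2/∂z1 = -0.0006991

p = softmax(z) = [0.8756, 0.0059, 0.1185]
p2 = 0.1185, p1 = 0.0059

∂p2/∂z1 = -p2 × p1 = -0.1185 × 0.0059 = -0.0006991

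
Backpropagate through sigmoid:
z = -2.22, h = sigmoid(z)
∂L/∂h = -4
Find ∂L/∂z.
∂L/∂z = -0.3535

σ(-2.22) = 0.09797
σ'(-2.22) = σ(-2.22)(1 - σ(-2.22)) = 0.09797 × 0.902 = 0.08837
∂L/∂z = ∂L/∂h · σ'(z) = -4 × 0.08837 = -0.3535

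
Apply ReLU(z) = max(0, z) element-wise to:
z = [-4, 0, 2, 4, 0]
h = [0, 0, 2, 4, 0]

ReLU applied element-wise: max(0,-4)=0, max(0,0)=0, max(0,2)=2, max(0,4)=4, max(0,0)=0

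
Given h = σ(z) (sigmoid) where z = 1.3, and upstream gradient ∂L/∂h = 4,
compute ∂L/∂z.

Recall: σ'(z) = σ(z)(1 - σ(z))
∂L/∂z = 0.6732

σ(1.3) = 0.7858
σ'(1.3) = σ(1.3)(1 - σ(1.3)) = 0.7858 × 0.2142 = 0.1683
∂L/∂z = ∂L/∂h · σ'(z) = 4 × 0.1683 = 0.6732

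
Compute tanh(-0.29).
-0.2821

tanh(-0.29) = (e^(-0.29) - e^(0.29))/(e^(-0.29) + e^(0.29)) = -0.2821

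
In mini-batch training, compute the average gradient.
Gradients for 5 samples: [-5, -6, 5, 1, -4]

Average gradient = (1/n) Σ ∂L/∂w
Average gradient = -1.8

Average = (1/5)(-5 + -6 + 5 + 1 + -4) = -9/5 = -1.8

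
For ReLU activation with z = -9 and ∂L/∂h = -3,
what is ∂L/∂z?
∂L/∂z = 0

h = ReLU(-9) = 0
Since z < 0: ∂h/∂z = 0
∂L/∂z = ∂L/∂h · ∂h/∂z = -3 × 0 = 0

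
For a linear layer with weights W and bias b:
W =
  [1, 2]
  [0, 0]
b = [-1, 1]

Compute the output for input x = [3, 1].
y = [4, 1]

Wx = [1×3 + 2×1, 0×3 + 0×1]
   = [5, 0]
y = Wx + b = [5 + -1, 0 + 1] = [4, 1]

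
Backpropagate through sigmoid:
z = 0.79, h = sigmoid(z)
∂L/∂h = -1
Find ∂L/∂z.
∂L/∂z = -0.2147

σ(0.79) = 0.6878
σ'(0.79) = σ(0.79)(1 - σ(0.79)) = 0.6878 × 0.3122 = 0.2147
∂L/∂z = ∂L/∂h · σ'(z) = -1 × 0.2147 = -0.2147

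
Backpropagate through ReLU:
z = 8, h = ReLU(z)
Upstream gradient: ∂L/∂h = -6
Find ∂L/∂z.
∂L/∂z = -6

h = ReLU(8) = 8
Since z > 0: ∂h/∂z = 1
∂L/∂z = ∂L/∂h · ∂h/∂z = -6 × 1 = -6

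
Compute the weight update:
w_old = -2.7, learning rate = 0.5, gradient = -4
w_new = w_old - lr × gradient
w_new = -0.7

w_new = w - η·∂L/∂w = -2.7 - 0.5×(-4) = -2.7 - (-2) = -0.7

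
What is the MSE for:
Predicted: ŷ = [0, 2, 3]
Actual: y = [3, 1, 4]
MSE = 3.667

MSE = (1/3)((0-3)² + (2-1)² + (3-4)²) = (1/3)(9 + 1 + 1) = 3.667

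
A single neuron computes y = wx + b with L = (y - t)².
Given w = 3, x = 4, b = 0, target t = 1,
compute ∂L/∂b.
∂L/∂b = 22

y = wx + b = (3)(4) + 0 = 12
∂L/∂y = 2(y - t) = 2(12 - 1) = 22
∂y/∂b = 1
∂L/∂b = ∂L/∂y · ∂y/∂b = 22 × 1 = 22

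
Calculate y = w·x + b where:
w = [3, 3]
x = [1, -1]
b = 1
y = 1

y = (3)(1) + (3)(-1) + 1 = 1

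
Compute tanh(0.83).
0.6805

tanh(0.83) = (e^(0.83) - e^(-0.83))/(e^(0.83) + e^(-0.83)) = 0.6805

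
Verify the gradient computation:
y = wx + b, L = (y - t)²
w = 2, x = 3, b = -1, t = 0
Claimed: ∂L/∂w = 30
Correct

y = (2)(3) + -1 = 5
∂L/∂y = 2(y - t) = 2(5 - 0) = 10
∂y/∂w = x = 3
∂L/∂w = 10 × 3 = 30

Claimed value: 30
Correct: The correct gradient is 30.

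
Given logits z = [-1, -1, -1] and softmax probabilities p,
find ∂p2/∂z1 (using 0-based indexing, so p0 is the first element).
∂p2/∂z1 = -0.1111

p = softmax(z) = [0.3333, 0.3333, 0.3333]
p2 = 0.3333, p1 = 0.3333

∂p2/∂z1 = -p2 × p1 = -0.3333 × 0.3333 = -0.1111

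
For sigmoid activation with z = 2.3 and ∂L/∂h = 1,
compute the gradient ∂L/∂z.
∂L/∂z = 0.08282

σ(2.3) = 0.9089
σ'(2.3) = σ(2.3)(1 - σ(2.3)) = 0.9089 × 0.09112 = 0.08282
∂L/∂z = ∂L/∂h · σ'(z) = 1 × 0.08282 = 0.08282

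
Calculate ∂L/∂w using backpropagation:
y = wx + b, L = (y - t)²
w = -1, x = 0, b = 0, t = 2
∂L/∂w = 0

y = wx + b = (-1)(0) + 0 = 0
∂L/∂y = 2(y - t) = 2(0 - 2) = -4
∂y/∂w = x = 0
∂L/∂w = ∂L/∂y · ∂y/∂w = -4 × 0 = 0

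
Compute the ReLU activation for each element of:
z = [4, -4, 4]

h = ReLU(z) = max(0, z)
h = [4, 0, 4]

ReLU applied element-wise: max(0,4)=4, max(0,-4)=0, max(0,4)=4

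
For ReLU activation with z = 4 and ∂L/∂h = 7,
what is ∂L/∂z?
∂L/∂z = 7

h = ReLU(4) = 4
Since z > 0: ∂h/∂z = 1
∂L/∂z = ∂L/∂h · ∂h/∂z = 7 × 1 = 7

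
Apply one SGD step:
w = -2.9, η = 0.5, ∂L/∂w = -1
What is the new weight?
w_new = -2.4

w_new = w - η·∂L/∂w = -2.9 - 0.5×(-1) = -2.9 - (-0.5) = -2.4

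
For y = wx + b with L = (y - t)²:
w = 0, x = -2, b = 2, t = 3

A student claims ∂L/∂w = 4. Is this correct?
Correct

y = (0)(-2) + 2 = 2
∂L/∂y = 2(y - t) = 2(2 - 3) = -2
∂y/∂w = x = -2
∂L/∂w = -2 × -2 = 4

Claimed value: 4
Correct: The correct gradient is 4.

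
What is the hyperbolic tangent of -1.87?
-0.9536

tanh(-1.87) = (e^(-1.87) - e^(1.87))/(e^(-1.87) + e^(1.87)) = -0.9536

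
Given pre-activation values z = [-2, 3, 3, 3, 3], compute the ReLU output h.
h = [0, 3, 3, 3, 3]

ReLU applied element-wise: max(0,-2)=0, max(0,3)=3, max(0,3)=3, max(0,3)=3, max(0,3)=3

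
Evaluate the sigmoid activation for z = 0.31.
0.5769

sigmoid(0.31) = 1/(1 + e^(-0.31)) = 1/(1 + 0.7334) = 0.5769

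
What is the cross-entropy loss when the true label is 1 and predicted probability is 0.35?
L = 1.05

L = -1·log(0.35) - 0·log(0.65) = -log(0.35) = 1.05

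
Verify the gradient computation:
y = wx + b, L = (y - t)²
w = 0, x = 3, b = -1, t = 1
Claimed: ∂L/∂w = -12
Correct

y = (0)(3) + -1 = -1
∂L/∂y = 2(y - t) = 2(-1 - 1) = -4
∂y/∂w = x = 3
∂L/∂w = -4 × 3 = -12

Claimed value: -12
Correct: The correct gradient is -12.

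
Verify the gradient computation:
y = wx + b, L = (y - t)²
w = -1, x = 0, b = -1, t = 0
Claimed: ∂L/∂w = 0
Correct

y = (-1)(0) + -1 = -1
∂L/∂y = 2(y - t) = 2(-1 - 0) = -2
∂y/∂w = x = 0
∂L/∂w = -2 × 0 = 0

Claimed value: 0
Correct: The correct gradient is 0.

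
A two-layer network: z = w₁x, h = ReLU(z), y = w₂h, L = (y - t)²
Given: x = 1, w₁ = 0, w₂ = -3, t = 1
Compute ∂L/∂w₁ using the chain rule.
∂L/∂w₁ = 0

Forward pass:
z = w₁x = 0×1 = 0
h = ReLU(0) = 0
y = w₂h = -3×0 = 0

Backward pass:
∂L/∂y = 2(y - t) = 2(0 - 1) = -2
∂y/∂h = w₂ = -3
∂h/∂z = 0 (ReLU derivative)
∂z/∂w₁ = x = 1

∂L/∂w₁ = -2 × -3 × 0 × 1 = 0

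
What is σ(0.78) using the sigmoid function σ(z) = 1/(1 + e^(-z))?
0.6857

sigmoid(0.78) = 1/(1 + e^(-0.78)) = 1/(1 + 0.4584) = 0.6857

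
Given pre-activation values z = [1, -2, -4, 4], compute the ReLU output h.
h = [1, 0, 0, 4]

ReLU applied element-wise: max(0,1)=1, max(0,-2)=0, max(0,-4)=0, max(0,4)=4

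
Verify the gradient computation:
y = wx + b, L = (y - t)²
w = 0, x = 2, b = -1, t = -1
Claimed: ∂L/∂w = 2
Incorrect

y = (0)(2) + -1 = -1
∂L/∂y = 2(y - t) = 2(-1 - -1) = 0
∂y/∂w = x = 2
∂L/∂w = 0 × 2 = 0

Claimed value: 2
Incorrect: The correct gradient is 0.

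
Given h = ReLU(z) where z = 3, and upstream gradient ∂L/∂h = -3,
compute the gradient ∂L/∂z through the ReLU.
∂L/∂z = -3

h = ReLU(3) = 3
Since z > 0: ∂h/∂z = 1
∂L/∂z = ∂L/∂h · ∂h/∂z = -3 × 1 = -3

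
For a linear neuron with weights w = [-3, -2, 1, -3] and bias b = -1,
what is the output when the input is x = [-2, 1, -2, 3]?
y = -8

y = (-3)(-2) + (-2)(1) + (1)(-2) + (-3)(3) + -1 = -8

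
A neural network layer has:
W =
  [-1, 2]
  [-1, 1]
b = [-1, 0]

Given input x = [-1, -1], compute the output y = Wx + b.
y = [-2, 0]

Wx = [-1×-1 + 2×-1, -1×-1 + 1×-1]
   = [-1, 0]
y = Wx + b = [-1 + -1, 0 + 0] = [-2, 0]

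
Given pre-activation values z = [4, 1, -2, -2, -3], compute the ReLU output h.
h = [4, 1, 0, 0, 0]

ReLU applied element-wise: max(0,4)=4, max(0,1)=1, max(0,-2)=0, max(0,-2)=0, max(0,-3)=0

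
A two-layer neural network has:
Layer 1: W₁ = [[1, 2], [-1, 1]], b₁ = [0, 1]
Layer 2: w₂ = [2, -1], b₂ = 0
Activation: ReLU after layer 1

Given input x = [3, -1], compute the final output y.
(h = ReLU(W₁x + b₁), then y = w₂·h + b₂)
y = 2

Layer 1 pre-activation: z₁ = [1, -3]
After ReLU: h = [1, 0]
Layer 2 output: y = 2×1 + -1×0 + 0 = 2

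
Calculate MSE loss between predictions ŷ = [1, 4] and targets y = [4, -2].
MSE = 22.5

MSE = (1/2)((1-4)² + (4--2)²) = (1/2)(9 + 36) = 22.5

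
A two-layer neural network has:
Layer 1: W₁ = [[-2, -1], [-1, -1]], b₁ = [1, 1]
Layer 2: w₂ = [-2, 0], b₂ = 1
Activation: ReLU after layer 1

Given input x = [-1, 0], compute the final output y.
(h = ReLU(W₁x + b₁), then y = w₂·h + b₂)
y = -5

Layer 1 pre-activation: z₁ = [3, 2]
After ReLU: h = [3, 2]
Layer 2 output: y = -2×3 + 0×2 + 1 = -5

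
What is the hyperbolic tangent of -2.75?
-0.9919

tanh(-2.75) = (e^(-2.75) - e^(2.75))/(e^(-2.75) + e^(2.75)) = -0.9919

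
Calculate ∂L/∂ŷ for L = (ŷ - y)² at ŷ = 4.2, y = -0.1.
∂L/∂ŷ = 8.6

∂L/∂ŷ = 2(ŷ - y) = 2(4.2 - -0.1) = 2(4.3) = 8.6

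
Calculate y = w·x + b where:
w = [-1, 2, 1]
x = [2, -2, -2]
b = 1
y = -7

y = (-1)(2) + (2)(-2) + (1)(-2) + 1 = -7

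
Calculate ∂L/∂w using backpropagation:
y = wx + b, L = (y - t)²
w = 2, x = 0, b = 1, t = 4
∂L/∂w = 0

y = wx + b = (2)(0) + 1 = 1
∂L/∂y = 2(y - t) = 2(1 - 4) = -6
∂y/∂w = x = 0
∂L/∂w = ∂L/∂y · ∂y/∂w = -6 × 0 = 0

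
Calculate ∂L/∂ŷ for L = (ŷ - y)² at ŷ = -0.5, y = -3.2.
∂L/∂ŷ = 5.4

∂L/∂ŷ = 2(ŷ - y) = 2(-0.5 - -3.2) = 2(2.7) = 5.4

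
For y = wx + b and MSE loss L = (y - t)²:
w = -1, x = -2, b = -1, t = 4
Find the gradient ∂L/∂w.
∂L/∂w = 12

y = wx + b = (-1)(-2) + -1 = 1
∂L/∂y = 2(y - t) = 2(1 - 4) = -6
∂y/∂w = x = -2
∂L/∂w = ∂L/∂y · ∂y/∂w = -6 × -2 = 12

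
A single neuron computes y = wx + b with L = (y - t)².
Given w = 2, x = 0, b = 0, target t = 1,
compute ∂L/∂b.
∂L/∂b = -2

y = wx + b = (2)(0) + 0 = 0
∂L/∂y = 2(y - t) = 2(0 - 1) = -2
∂y/∂b = 1
∂L/∂b = ∂L/∂y · ∂y/∂b = -2 × 1 = -2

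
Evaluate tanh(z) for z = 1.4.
0.8854

tanh(1.4) = (e^(1.4) - e^(-1.4))/(e^(1.4) + e^(-1.4)) = 0.8854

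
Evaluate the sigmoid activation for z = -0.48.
0.3823

sigmoid(-0.48) = 1/(1 + e^(0.48)) = 1/(1 + 1.616) = 0.3823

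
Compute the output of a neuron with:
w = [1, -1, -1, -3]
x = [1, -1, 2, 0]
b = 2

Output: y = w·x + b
y = 2

y = (1)(1) + (-1)(-1) + (-1)(2) + (-3)(0) + 2 = 2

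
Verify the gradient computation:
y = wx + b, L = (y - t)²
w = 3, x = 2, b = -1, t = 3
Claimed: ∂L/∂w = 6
Incorrect

y = (3)(2) + -1 = 5
∂L/∂y = 2(y - t) = 2(5 - 3) = 4
∂y/∂w = x = 2
∂L/∂w = 4 × 2 = 8

Claimed value: 6
Incorrect: The correct gradient is 8.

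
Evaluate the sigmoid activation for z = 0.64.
0.6548

sigmoid(0.64) = 1/(1 + e^(-0.64)) = 1/(1 + 0.5273) = 0.6548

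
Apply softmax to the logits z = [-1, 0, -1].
p = [0.2119, 0.5761, 0.2119]

exp(z) = [0.3679, 1, 0.3679]
Sum = 1.736
p = [0.2119, 0.5761, 0.2119]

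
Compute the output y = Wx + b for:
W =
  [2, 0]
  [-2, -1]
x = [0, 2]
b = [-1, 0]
y = [-1, -2]

Wx = [2×0 + 0×2, -2×0 + -1×2]
   = [0, -2]
y = Wx + b = [0 + -1, -2 + 0] = [-1, -2]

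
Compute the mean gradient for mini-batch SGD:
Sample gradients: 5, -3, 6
Average gradient = 2.667

Average = (1/3)(5 + -3 + 6) = 8/3 = 2.667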